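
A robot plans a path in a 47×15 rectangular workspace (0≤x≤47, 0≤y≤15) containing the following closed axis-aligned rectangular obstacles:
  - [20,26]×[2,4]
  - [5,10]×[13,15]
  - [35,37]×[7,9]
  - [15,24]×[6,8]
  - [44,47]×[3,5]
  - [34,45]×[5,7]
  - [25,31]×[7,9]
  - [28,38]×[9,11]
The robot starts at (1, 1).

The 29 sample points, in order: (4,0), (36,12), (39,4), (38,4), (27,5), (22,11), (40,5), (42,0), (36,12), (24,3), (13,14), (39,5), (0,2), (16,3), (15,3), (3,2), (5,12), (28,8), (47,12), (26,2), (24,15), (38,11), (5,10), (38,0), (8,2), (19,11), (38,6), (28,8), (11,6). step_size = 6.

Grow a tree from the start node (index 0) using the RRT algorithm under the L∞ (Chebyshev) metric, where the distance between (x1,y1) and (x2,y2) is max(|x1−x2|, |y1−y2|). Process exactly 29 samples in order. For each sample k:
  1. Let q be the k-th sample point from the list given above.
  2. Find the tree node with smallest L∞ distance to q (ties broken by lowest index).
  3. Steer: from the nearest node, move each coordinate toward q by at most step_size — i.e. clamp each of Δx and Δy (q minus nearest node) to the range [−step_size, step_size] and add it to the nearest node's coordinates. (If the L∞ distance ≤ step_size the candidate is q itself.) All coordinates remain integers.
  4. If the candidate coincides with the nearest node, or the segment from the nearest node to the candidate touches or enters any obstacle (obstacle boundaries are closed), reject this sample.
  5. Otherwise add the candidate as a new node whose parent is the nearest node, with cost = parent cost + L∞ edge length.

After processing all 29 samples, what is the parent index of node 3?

1. q=(4,0) nearest=0 d=3 new=(4,0) → add node 1 parent=0 cost=3
2. q=(36,12) nearest=1 d=32 new=(10,6) → add node 2 parent=1 cost=9
3. q=(39,4) nearest=2 d=29 new=(16,4) → add node 3 parent=2 cost=15
4. q=(38,4) nearest=3 d=22 new=(22,4) → blocked by [20,26]×[2,4], reject
5. q=(27,5) nearest=3 d=11 new=(22,5) → add node 4 parent=3 cost=21
6. q=(22,11) nearest=4 d=6 new=(22,11) → blocked by [15,24]×[6,8], reject
7. q=(40,5) nearest=4 d=18 new=(28,5) → add node 5 parent=4 cost=27
8. q=(42,0) nearest=5 d=14 new=(34,0) → add node 6 parent=5 cost=33
9. q=(36,12) nearest=5 d=8 new=(34,11) → blocked by [25,31]×[7,9], reject
10. q=(24,3) nearest=4 d=2 new=(24,3) → blocked by [20,26]×[2,4], reject
11. q=(13,14) nearest=2 d=8 new=(13,12) → add node 7 parent=2 cost=15
12. q=(39,5) nearest=6 d=5 new=(39,5) → blocked by [34,45]×[5,7], reject
13. q=(0,2) nearest=0 d=1 new=(0,2) → add node 8 parent=0 cost=1
14. q=(16,3) nearest=3 d=1 new=(16,3) → add node 9 parent=3 cost=16
15. q=(15,3) nearest=3 d=1 new=(15,3) → add node 10 parent=3 cost=16
16. q=(3,2) nearest=0 d=2 new=(3,2) → add node 11 parent=0 cost=2
17. q=(5,12) nearest=2 d=6 new=(5,12) → add node 12 parent=2 cost=15
18. q=(28,8) nearest=5 d=3 new=(28,8) → blocked by [25,31]×[7,9], reject
19. q=(47,12) nearest=6 d=13 new=(40,6) → blocked by [34,45]×[5,7], reject
20. q=(26,2) nearest=5 d=3 new=(26,2) → blocked by [20,26]×[2,4], reject
21. q=(24,15) nearest=4 d=10 new=(24,11) → blocked by [15,24]×[6,8], reject
22. q=(38,11) nearest=5 d=10 new=(34,11) → blocked by [25,31]×[7,9], reject
23. q=(5,10) nearest=12 d=2 new=(5,10) → add node 13 parent=12 cost=17
24. q=(38,0) nearest=6 d=4 new=(38,0) → add node 14 parent=6 cost=37
25. q=(8,2) nearest=1 d=4 new=(8,2) → add node 15 parent=1 cost=7
26. q=(19,11) nearest=4 d=6 new=(19,11) → blocked by [15,24]×[6,8], reject
27. q=(38,6) nearest=6 d=6 new=(38,6) → blocked by [34,45]×[5,7], reject
28. q=(28,8) nearest=5 d=3 new=(28,8) → blocked by [25,31]×[7,9], reject
29. q=(11,6) nearest=2 d=1 new=(11,6) → add node 16 parent=2 cost=10

Parent of node 3: 2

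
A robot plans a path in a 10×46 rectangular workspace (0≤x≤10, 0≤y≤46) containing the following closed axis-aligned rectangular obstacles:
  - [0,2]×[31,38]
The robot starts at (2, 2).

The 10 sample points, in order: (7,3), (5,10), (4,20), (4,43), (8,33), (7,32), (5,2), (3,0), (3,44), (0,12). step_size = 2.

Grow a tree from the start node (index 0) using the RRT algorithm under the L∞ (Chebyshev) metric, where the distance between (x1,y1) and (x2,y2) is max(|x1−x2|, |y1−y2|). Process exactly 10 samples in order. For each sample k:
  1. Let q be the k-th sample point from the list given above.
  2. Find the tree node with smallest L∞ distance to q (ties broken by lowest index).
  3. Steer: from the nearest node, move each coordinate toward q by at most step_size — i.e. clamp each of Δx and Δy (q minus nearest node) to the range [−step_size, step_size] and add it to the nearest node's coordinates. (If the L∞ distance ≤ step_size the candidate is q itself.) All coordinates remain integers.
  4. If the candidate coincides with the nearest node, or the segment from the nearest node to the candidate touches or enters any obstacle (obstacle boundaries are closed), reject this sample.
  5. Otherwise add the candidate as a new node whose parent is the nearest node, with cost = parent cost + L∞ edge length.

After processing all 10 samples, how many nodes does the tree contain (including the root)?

1. q=(7,3) nearest=0 d=5 new=(4,3) → add node 1 parent=0 cost=2
2. q=(5,10) nearest=1 d=7 new=(5,5) → add node 2 parent=1 cost=4
3. q=(4,20) nearest=2 d=15 new=(4,7) → add node 3 parent=2 cost=6
4. q=(4,43) nearest=3 d=36 new=(4,9) → add node 4 parent=3 cost=8
5. q=(8,33) nearest=4 d=24 new=(6,11) → add node 5 parent=4 cost=10
6. q=(7,32) nearest=5 d=21 new=(7,13) → add node 6 parent=5 cost=12
7. q=(5,2) nearest=1 d=1 new=(5,2) → add node 7 parent=1 cost=3
8. q=(3,0) nearest=0 d=2 new=(3,0) → add node 8 parent=0 cost=2
9. q=(3,44) nearest=6 d=31 new=(5,15) → add node 9 parent=6 cost=14
10. q=(0,12) nearest=4 d=4 new=(2,11) → add node 10 parent=4 cost=10

Node count: 11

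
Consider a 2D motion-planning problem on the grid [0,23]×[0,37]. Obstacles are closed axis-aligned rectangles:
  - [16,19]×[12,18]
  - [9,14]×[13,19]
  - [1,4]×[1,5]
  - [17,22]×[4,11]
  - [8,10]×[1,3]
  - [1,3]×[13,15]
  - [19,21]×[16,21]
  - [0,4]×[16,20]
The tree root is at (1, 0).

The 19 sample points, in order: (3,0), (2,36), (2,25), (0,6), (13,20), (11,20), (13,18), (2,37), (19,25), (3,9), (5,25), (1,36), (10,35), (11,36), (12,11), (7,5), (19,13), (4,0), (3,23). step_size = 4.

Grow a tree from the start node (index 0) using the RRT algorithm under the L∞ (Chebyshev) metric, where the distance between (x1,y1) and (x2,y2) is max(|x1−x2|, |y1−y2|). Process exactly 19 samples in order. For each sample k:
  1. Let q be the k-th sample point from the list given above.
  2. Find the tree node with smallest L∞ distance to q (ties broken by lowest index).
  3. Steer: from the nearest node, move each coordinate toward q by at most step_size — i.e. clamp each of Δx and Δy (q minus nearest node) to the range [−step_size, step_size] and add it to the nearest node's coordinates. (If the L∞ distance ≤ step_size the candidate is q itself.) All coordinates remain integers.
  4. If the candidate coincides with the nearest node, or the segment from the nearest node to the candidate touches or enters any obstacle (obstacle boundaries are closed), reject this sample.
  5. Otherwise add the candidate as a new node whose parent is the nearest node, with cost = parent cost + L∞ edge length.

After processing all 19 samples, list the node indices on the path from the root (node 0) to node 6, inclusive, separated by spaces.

1. q=(3,0) nearest=0 d=2 new=(3,0) → add node 1 parent=0 cost=2
2. q=(2,36) nearest=0 d=36 new=(2,4) → blocked by [1,4]×[1,5], reject
3. q=(2,25) nearest=0 d=25 new=(2,4) → blocked by [1,4]×[1,5], reject
4. q=(0,6) nearest=0 d=6 new=(0,4) → add node 2 parent=0 cost=4
5. q=(13,20) nearest=2 d=16 new=(4,8) → blocked by [1,4]×[1,5], reject
6. q=(11,20) nearest=2 d=16 new=(4,8) → blocked by [1,4]×[1,5], reject
7. q=(13,18) nearest=2 d=14 new=(4,8) → blocked by [1,4]×[1,5], reject
8. q=(2,37) nearest=2 d=33 new=(2,8) → add node 3 parent=2 cost=8
9. q=(19,25) nearest=3 d=17 new=(6,12) → add node 4 parent=3 cost=12
10. q=(3,9) nearest=3 d=1 new=(3,9) → add node 5 parent=3 cost=9
11. q=(5,25) nearest=4 d=13 new=(5,16) → add node 6 parent=4 cost=16
12. q=(1,36) nearest=6 d=20 new=(1,20) → blocked by [0,4]×[16,20], reject
13. q=(10,35) nearest=6 d=19 new=(9,20) → add node 7 parent=6 cost=20
14. q=(11,36) nearest=7 d=16 new=(11,24) → add node 8 parent=7 cost=24
15. q=(12,11) nearest=4 d=6 new=(10,11) → add node 9 parent=4 cost=16
16. q=(7,5) nearest=5 d=4 new=(7,5) → add node 10 parent=5 cost=13
17. q=(19,13) nearest=9 d=9 new=(14,13) → blocked by [9,14]×[13,19], reject
18. q=(4,0) nearest=1 d=1 new=(4,0) → add node 11 parent=1 cost=3
19. q=(3,23) nearest=7 d=6 new=(5,23) → add node 12 parent=7 cost=24

Path: 0 2 3 4 6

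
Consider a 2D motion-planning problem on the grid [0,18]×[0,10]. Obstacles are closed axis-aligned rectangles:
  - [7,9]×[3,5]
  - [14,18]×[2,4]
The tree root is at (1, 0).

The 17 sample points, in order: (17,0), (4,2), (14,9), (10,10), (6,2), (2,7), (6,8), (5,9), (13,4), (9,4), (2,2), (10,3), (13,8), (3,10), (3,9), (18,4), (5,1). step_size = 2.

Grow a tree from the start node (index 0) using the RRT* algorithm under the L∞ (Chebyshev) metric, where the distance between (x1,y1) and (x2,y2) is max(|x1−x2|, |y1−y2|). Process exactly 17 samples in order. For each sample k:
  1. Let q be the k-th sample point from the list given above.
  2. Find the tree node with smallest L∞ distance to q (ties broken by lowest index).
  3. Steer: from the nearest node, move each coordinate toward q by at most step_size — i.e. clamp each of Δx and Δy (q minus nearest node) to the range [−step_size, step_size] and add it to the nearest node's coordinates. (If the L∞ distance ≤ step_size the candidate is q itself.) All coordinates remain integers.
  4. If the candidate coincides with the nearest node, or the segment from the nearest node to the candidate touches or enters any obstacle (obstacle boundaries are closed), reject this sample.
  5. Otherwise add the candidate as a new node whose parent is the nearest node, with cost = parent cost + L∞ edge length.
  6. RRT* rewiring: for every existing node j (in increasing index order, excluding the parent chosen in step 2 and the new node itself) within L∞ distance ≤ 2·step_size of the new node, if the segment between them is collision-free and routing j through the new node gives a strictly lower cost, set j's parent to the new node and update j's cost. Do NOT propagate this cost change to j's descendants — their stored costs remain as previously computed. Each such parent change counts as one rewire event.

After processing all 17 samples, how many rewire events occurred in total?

1. q=(17,0) nearest=0 d=16 new=(3,0) → add node 1 parent=0 cost=2
2. q=(4,2) nearest=1 d=2 new=(4,2) → add node 2 parent=1 cost=4
3. q=(14,9) nearest=2 d=10 new=(6,4) → add node 3 parent=2 cost=6
4. q=(10,10) nearest=3 d=6 new=(8,6) → blocked by [7,9]×[3,5], reject
5. q=(6,2) nearest=2 d=2 new=(6,2) → add node 4 parent=2 cost=6
6. q=(2,7) nearest=3 d=4 new=(4,6) → add node 5 parent=3 cost=8
7. q=(6,8) nearest=5 d=2 new=(6,8) → add node 6 parent=5 cost=10
8. q=(5,9) nearest=6 d=1 new=(5,9) → add node 7 parent=6 cost=11
9. q=(13,4) nearest=3 d=7 new=(8,4) → blocked by [7,9]×[3,5], reject
10. q=(9,4) nearest=3 d=3 new=(8,4) → blocked by [7,9]×[3,5], reject
11. q=(2,2) nearest=0 d=2 new=(2,2) → add node 8 parent=0 cost=2; rewire 5→8 (6<8)
12. q=(10,3) nearest=3 d=4 new=(8,3) → blocked by [7,9]×[3,5], reject
13. q=(13,8) nearest=3 d=7 new=(8,6) → blocked by [7,9]×[3,5], reject
14. q=(3,10) nearest=7 d=2 new=(3,10) → add node 9 parent=7 cost=13
15. q=(3,9) nearest=9 d=1 new=(3,9) → add node 10 parent=9 cost=14
16. q=(18,4) nearest=3 d=12 new=(8,4) → blocked by [7,9]×[3,5], reject
17. q=(5,1) nearest=2 d=1 new=(5,1) → add node 11 parent=2 cost=5

Rewire events: 1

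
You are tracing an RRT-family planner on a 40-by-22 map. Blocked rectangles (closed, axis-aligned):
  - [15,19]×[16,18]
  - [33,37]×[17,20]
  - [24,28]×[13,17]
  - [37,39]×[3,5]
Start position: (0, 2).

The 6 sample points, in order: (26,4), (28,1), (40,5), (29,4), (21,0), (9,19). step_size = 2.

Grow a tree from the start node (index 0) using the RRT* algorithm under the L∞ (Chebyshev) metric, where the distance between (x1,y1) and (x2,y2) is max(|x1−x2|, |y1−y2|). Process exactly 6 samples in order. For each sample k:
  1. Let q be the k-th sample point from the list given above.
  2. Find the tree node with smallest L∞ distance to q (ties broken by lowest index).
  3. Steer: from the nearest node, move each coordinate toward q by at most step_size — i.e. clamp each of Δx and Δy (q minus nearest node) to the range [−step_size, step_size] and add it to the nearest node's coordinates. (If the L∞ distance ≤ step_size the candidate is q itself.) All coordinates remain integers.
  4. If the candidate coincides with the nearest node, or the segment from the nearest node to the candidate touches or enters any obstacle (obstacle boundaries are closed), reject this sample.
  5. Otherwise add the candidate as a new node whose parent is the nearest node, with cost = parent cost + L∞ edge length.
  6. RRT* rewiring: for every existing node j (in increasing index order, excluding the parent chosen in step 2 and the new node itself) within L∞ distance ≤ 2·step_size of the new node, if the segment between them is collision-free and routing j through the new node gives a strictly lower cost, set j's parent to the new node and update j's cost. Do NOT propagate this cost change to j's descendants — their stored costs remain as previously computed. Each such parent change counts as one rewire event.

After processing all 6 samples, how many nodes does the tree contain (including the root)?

Node count: 7

1. q=(26,4) nearest=0 d=26 new=(2,4) → add node 1 parent=0 cost=2
2. q=(28,1) nearest=1 d=26 new=(4,2) → add node 2 parent=1 cost=4
3. q=(40,5) nearest=2 d=36 new=(6,4) → add node 3 parent=2 cost=6
4. q=(29,4) nearest=3 d=23 new=(8,4) → add node 4 parent=3 cost=8
5. q=(21,0) nearest=4 d=13 new=(10,2) → add node 5 parent=4 cost=10
6. q=(9,19) nearest=1 d=15 new=(4,6) → add node 6 parent=1 cost=4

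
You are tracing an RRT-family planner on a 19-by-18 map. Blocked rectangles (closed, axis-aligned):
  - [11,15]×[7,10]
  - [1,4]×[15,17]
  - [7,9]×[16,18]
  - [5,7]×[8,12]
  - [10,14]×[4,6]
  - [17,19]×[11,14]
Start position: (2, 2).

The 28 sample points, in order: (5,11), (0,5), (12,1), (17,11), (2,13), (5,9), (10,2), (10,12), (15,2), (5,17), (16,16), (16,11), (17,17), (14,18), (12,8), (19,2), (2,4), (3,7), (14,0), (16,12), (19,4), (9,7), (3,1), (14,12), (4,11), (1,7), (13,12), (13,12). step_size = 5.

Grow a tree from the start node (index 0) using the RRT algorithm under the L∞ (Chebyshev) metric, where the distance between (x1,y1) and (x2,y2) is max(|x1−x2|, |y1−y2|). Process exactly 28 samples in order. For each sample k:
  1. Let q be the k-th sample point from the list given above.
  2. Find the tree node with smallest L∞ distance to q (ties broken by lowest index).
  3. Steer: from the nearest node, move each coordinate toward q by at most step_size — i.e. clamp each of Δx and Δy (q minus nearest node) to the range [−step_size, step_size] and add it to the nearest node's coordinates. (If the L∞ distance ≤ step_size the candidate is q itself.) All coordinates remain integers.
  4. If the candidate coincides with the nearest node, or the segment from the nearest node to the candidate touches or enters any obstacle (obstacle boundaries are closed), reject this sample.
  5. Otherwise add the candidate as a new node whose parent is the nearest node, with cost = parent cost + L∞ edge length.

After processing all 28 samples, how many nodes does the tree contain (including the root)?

1. q=(5,11) nearest=0 d=9 new=(5,7) → add node 1 parent=0 cost=5
2. q=(0,5) nearest=0 d=3 new=(0,5) → add node 2 parent=0 cost=3
3. q=(12,1) nearest=1 d=7 new=(10,2) → add node 3 parent=1 cost=10
4. q=(17,11) nearest=3 d=9 new=(15,7) → blocked by [11,15]×[7,10], reject
5. q=(2,13) nearest=1 d=6 new=(2,12) → add node 4 parent=1 cost=10
6. q=(5,9) nearest=1 d=2 new=(5,9) → blocked by [5,7]×[8,12], reject
7. q=(10,2) nearest=3 d=0 → coincident, reject
8. q=(10,12) nearest=1 d=5 new=(10,12) → blocked by [5,7]×[8,12], reject
9. q=(15,2) nearest=3 d=5 new=(15,2) → add node 5 parent=3 cost=15
10. q=(5,17) nearest=4 d=5 new=(5,17) → blocked by [1,4]×[15,17], reject
11. q=(16,16) nearest=1 d=11 new=(10,12) → blocked by [5,7]×[8,12], reject
12. q=(16,11) nearest=3 d=9 new=(15,7) → blocked by [11,15]×[7,10], reject
13. q=(17,17) nearest=1 d=12 new=(10,12) → blocked by [5,7]×[8,12], reject
14. q=(14,18) nearest=1 d=11 new=(10,12) → blocked by [5,7]×[8,12], reject
15. q=(12,8) nearest=3 d=6 new=(12,7) → blocked by [11,15]×[7,10], reject
16. q=(19,2) nearest=5 d=4 new=(19,2) → add node 6 parent=5 cost=19
17. q=(2,4) nearest=0 d=2 new=(2,4) → add node 7 parent=0 cost=2
18. q=(3,7) nearest=1 d=2 new=(3,7) → add node 8 parent=1 cost=7
19. q=(14,0) nearest=5 d=2 new=(14,0) → add node 9 parent=5 cost=17
20. q=(16,12) nearest=3 d=10 new=(15,7) → blocked by [11,15]×[7,10], reject
21. q=(19,4) nearest=6 d=2 new=(19,4) → add node 10 parent=6 cost=21
22. q=(9,7) nearest=1 d=4 new=(9,7) → add node 11 parent=1 cost=9
23. q=(3,1) nearest=0 d=1 new=(3,1) → add node 12 parent=0 cost=1
24. q=(14,12) nearest=11 d=5 new=(14,12) → blocked by [11,15]×[7,10], reject
25. q=(4,11) nearest=4 d=2 new=(4,11) → add node 13 parent=4 cost=12
26. q=(1,7) nearest=2 d=2 new=(1,7) → add node 14 parent=2 cost=5
27. q=(13,12) nearest=11 d=5 new=(13,12) → blocked by [11,15]×[7,10], reject
28. q=(13,12) nearest=11 d=5 new=(13,12) → blocked by [11,15]×[7,10], reject

Node count: 15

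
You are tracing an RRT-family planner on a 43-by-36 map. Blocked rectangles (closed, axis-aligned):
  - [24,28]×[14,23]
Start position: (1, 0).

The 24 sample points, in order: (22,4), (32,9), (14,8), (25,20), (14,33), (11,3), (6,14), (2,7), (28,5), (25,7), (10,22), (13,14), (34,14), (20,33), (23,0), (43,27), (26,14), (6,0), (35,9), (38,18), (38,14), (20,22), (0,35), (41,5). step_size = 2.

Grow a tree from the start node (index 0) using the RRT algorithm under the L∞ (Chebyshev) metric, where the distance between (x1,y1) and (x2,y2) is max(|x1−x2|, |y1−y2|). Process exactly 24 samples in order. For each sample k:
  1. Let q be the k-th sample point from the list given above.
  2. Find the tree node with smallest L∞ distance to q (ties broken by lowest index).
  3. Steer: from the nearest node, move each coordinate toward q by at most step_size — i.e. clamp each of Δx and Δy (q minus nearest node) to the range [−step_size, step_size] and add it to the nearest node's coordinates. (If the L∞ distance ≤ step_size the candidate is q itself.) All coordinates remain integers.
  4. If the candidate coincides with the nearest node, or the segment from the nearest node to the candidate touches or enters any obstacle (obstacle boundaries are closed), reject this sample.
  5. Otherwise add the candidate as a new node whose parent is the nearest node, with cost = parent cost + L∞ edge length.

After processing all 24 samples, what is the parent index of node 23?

Parent of node 23: 20

1. q=(22,4) nearest=0 d=21 new=(3,2) → add node 1 parent=0 cost=2
2. q=(32,9) nearest=1 d=29 new=(5,4) → add node 2 parent=1 cost=4
3. q=(14,8) nearest=2 d=9 new=(7,6) → add node 3 parent=2 cost=6
4. q=(25,20) nearest=3 d=18 new=(9,8) → add node 4 parent=3 cost=8
5. q=(14,33) nearest=4 d=25 new=(11,10) → add node 5 parent=4 cost=10
6. q=(11,3) nearest=3 d=4 new=(9,4) → add node 6 parent=3 cost=8
7. q=(6,14) nearest=5 d=5 new=(9,12) → add node 7 parent=5 cost=12
8. q=(2,7) nearest=2 d=3 new=(3,6) → add node 8 parent=2 cost=6
9. q=(28,5) nearest=5 d=17 new=(13,8) → add node 9 parent=5 cost=12
10. q=(25,7) nearest=9 d=12 new=(15,7) → add node 10 parent=9 cost=14
11. q=(10,22) nearest=7 d=10 new=(10,14) → add node 11 parent=7 cost=14
12. q=(13,14) nearest=11 d=3 new=(12,14) → add node 12 parent=11 cost=16
13. q=(34,14) nearest=10 d=19 new=(17,9) → add node 13 parent=10 cost=16
14. q=(20,33) nearest=11 d=19 new=(12,16) → add node 14 parent=11 cost=16
15. q=(23,0) nearest=10 d=8 new=(17,5) → add node 15 parent=10 cost=16
16. q=(43,27) nearest=13 d=26 new=(19,11) → add node 16 parent=13 cost=18
17. q=(26,14) nearest=16 d=7 new=(21,13) → add node 17 parent=16 cost=20
18. q=(6,0) nearest=1 d=3 new=(5,0) → add node 18 parent=1 cost=4
19. q=(35,9) nearest=17 d=14 new=(23,11) → add node 19 parent=17 cost=22
20. q=(38,18) nearest=19 d=15 new=(25,13) → add node 20 parent=19 cost=24
21. q=(38,14) nearest=20 d=13 new=(27,14) → blocked by [24,28]×[14,23], reject
22. q=(20,22) nearest=12 d=8 new=(14,16) → add node 21 parent=12 cost=18
23. q=(0,35) nearest=14 d=19 new=(10,18) → add node 22 parent=14 cost=18
24. q=(41,5) nearest=20 d=16 new=(27,11) → add node 23 parent=20 cost=26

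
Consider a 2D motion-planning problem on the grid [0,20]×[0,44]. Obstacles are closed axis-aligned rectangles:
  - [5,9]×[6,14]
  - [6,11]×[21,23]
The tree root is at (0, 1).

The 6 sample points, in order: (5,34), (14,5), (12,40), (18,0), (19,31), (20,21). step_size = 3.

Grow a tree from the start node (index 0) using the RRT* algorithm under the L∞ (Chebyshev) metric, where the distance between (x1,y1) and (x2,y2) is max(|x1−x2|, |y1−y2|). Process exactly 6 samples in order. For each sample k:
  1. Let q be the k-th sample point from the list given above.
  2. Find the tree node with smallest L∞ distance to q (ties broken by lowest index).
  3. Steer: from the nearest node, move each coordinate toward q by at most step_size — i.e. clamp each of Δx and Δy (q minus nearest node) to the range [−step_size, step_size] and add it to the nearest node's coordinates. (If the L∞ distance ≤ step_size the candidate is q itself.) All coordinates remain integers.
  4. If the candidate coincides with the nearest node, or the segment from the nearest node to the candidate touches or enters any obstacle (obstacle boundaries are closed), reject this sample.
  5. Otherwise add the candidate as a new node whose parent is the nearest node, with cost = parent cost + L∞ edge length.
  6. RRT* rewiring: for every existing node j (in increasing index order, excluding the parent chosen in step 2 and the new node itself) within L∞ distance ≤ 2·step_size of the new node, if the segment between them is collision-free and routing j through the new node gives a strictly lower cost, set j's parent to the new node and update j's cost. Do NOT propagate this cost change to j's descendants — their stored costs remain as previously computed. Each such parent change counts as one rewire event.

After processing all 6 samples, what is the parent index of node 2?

Parent of node 2: 1

1. q=(5,34) nearest=0 d=33 new=(3,4) → add node 1 parent=0 cost=3
2. q=(14,5) nearest=1 d=11 new=(6,5) → add node 2 parent=1 cost=6
3. q=(12,40) nearest=2 d=35 new=(9,8) → blocked by [5,9]×[6,14], reject
4. q=(18,0) nearest=2 d=12 new=(9,2) → add node 3 parent=2 cost=9
5. q=(19,31) nearest=2 d=26 new=(9,8) → blocked by [5,9]×[6,14], reject
6. q=(20,21) nearest=2 d=16 new=(9,8) → blocked by [5,9]×[6,14], reject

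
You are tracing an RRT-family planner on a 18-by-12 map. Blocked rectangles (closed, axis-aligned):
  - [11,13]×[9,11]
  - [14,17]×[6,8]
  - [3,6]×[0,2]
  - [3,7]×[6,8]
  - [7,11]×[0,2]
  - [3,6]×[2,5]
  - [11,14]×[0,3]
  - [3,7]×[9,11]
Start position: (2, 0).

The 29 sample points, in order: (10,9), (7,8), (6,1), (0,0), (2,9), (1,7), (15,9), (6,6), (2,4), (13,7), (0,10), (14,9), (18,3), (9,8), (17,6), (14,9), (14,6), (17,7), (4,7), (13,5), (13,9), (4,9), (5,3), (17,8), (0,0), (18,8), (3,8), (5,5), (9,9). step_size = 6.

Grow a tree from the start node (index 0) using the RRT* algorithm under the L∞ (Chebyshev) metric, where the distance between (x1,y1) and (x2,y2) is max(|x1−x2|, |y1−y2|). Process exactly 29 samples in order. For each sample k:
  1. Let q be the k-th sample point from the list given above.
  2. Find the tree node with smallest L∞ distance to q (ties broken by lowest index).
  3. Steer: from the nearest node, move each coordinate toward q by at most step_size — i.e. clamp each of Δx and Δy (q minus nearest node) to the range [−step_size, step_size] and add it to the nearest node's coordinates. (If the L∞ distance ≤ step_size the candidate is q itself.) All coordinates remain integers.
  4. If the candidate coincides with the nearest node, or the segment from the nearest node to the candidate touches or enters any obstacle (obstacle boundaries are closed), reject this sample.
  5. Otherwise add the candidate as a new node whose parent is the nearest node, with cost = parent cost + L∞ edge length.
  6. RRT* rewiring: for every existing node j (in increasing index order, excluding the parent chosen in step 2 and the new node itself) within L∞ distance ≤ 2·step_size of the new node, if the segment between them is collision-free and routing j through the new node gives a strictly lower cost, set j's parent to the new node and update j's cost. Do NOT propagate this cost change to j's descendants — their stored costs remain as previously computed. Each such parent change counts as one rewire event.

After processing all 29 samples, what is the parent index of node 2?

1. q=(10,9) nearest=0 d=9 new=(8,6) → blocked by [3,6]×[0,2], reject
2. q=(7,8) nearest=0 d=8 new=(7,6) → blocked by [3,6]×[0,2], reject
3. q=(6,1) nearest=0 d=4 new=(6,1) → blocked by [3,6]×[0,2], reject
4. q=(0,0) nearest=0 d=2 new=(0,0) → add node 1 parent=0 cost=2
5. q=(2,9) nearest=0 d=9 new=(2,6) → add node 2 parent=0 cost=6
6. q=(1,7) nearest=2 d=1 new=(1,7) → add node 3 parent=2 cost=7
7. q=(15,9) nearest=0 d=13 new=(8,6) → blocked by [3,6]×[0,2], reject
8. q=(6,6) nearest=2 d=4 new=(6,6) → blocked by [3,7]×[6,8], reject
9. q=(2,4) nearest=2 d=2 new=(2,4) → add node 4 parent=2 cost=8
10. q=(13,7) nearest=0 d=11 new=(8,6) → blocked by [3,6]×[0,2], reject
11. q=(0,10) nearest=3 d=3 new=(0,10) → add node 5 parent=3 cost=10
12. q=(14,9) nearest=0 d=12 new=(8,6) → blocked by [3,6]×[0,2], reject
13. q=(18,3) nearest=0 d=16 new=(8,3) → blocked by [3,6]×[0,2], reject
14. q=(9,8) nearest=2 d=7 new=(8,8) → blocked by [3,7]×[6,8], reject
15. q=(17,6) nearest=0 d=15 new=(8,6) → blocked by [3,6]×[0,2], reject
16. q=(14,9) nearest=0 d=12 new=(8,6) → blocked by [3,6]×[0,2], reject
17. q=(14,6) nearest=0 d=12 new=(8,6) → blocked by [3,6]×[0,2], reject
18. q=(17,7) nearest=0 d=15 new=(8,6) → blocked by [3,6]×[0,2], reject
19. q=(4,7) nearest=2 d=2 new=(4,7) → blocked by [3,7]×[6,8], reject
20. q=(13,5) nearest=0 d=11 new=(8,5) → blocked by [3,6]×[0,2], reject
21. q=(13,9) nearest=0 d=11 new=(8,6) → blocked by [3,6]×[0,2], reject
22. q=(4,9) nearest=2 d=3 new=(4,9) → blocked by [3,7]×[6,8], reject
23. q=(5,3) nearest=0 d=3 new=(5,3) → blocked by [3,6]×[0,2], reject
24. q=(17,8) nearest=0 d=15 new=(8,6) → blocked by [3,6]×[0,2], reject
25. q=(0,0) nearest=1 d=0 → coincident, reject
26. q=(18,8) nearest=0 d=16 new=(8,6) → blocked by [3,6]×[0,2], reject
27. q=(3,8) nearest=2 d=2 new=(3,8) → blocked by [3,7]×[6,8], reject
28. q=(5,5) nearest=2 d=3 new=(5,5) → blocked by [3,6]×[2,5], reject
29. q=(9,9) nearest=2 d=7 new=(8,9) → blocked by [3,7]×[6,8], reject

Parent of node 2: 0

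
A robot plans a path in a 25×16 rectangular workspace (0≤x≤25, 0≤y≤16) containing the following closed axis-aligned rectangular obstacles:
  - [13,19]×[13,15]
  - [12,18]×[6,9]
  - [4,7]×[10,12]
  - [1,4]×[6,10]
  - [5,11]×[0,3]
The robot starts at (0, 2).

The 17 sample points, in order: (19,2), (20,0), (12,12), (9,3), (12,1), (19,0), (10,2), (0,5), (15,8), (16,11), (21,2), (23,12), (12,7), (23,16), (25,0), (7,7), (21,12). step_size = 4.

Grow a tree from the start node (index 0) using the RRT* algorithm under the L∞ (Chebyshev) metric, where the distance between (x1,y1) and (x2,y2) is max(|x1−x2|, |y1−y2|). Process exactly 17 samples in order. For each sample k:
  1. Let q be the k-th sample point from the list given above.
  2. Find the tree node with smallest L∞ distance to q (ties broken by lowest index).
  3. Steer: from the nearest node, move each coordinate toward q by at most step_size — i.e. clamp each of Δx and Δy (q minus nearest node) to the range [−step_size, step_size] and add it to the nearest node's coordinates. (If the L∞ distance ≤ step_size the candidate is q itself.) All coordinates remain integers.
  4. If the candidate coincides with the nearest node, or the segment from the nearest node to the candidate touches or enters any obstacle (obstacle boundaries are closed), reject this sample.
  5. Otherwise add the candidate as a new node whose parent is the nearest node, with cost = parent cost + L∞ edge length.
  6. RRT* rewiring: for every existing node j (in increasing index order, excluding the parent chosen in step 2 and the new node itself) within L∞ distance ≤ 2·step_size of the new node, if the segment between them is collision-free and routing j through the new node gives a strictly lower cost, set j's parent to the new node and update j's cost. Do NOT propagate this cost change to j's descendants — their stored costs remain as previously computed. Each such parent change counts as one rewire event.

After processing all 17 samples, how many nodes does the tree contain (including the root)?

1. q=(19,2) nearest=0 d=19 new=(4,2) → add node 1 parent=0 cost=4
2. q=(20,0) nearest=1 d=16 new=(8,0) → blocked by [5,11]×[0,3], reject
3. q=(12,12) nearest=1 d=10 new=(8,6) → blocked by [5,11]×[0,3], reject
4. q=(9,3) nearest=1 d=5 new=(8,3) → blocked by [5,11]×[0,3], reject
5. q=(12,1) nearest=1 d=8 new=(8,1) → blocked by [5,11]×[0,3], reject
6. q=(19,0) nearest=1 d=15 new=(8,0) → blocked by [5,11]×[0,3], reject
7. q=(10,2) nearest=1 d=6 new=(8,2) → blocked by [5,11]×[0,3], reject
8. q=(0,5) nearest=0 d=3 new=(0,5) → add node 2 parent=0 cost=3
9. q=(15,8) nearest=1 d=11 new=(8,6) → blocked by [5,11]×[0,3], reject
10. q=(16,11) nearest=1 d=12 new=(8,6) → blocked by [5,11]×[0,3], reject
11. q=(21,2) nearest=1 d=17 new=(8,2) → blocked by [5,11]×[0,3], reject
12. q=(23,12) nearest=1 d=19 new=(8,6) → blocked by [5,11]×[0,3], reject
13. q=(12,7) nearest=1 d=8 new=(8,6) → blocked by [5,11]×[0,3], reject
14. q=(23,16) nearest=1 d=19 new=(8,6) → blocked by [5,11]×[0,3], reject
15. q=(25,0) nearest=1 d=21 new=(8,0) → blocked by [5,11]×[0,3], reject
16. q=(7,7) nearest=1 d=5 new=(7,6) → add node 3 parent=1 cost=8
17. q=(21,12) nearest=3 d=14 new=(11,10) → add node 4 parent=3 cost=12

Node count: 5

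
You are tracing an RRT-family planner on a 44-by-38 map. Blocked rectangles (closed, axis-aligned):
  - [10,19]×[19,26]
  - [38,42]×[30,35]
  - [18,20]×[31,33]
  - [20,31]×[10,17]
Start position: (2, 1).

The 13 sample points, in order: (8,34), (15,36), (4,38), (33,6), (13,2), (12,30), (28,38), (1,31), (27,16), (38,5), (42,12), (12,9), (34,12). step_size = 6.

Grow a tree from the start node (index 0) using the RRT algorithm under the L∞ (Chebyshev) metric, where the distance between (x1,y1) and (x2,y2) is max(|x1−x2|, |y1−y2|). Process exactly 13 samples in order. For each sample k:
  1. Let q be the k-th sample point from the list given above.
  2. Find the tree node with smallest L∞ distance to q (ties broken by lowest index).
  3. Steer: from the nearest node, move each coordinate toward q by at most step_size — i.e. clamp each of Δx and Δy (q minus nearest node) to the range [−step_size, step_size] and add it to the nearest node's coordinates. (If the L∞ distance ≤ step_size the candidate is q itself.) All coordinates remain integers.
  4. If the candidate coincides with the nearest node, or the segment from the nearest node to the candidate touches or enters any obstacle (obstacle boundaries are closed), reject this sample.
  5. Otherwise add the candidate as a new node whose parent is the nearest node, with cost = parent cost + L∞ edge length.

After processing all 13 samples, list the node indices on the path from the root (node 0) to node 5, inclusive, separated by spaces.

1. q=(8,34) nearest=0 d=33 new=(8,7) → add node 1 parent=0 cost=6
2. q=(15,36) nearest=1 d=29 new=(14,13) → add node 2 parent=1 cost=12
3. q=(4,38) nearest=2 d=25 new=(8,19) → add node 3 parent=2 cost=18
4. q=(33,6) nearest=2 d=19 new=(20,7) → add node 4 parent=2 cost=18
5. q=(13,2) nearest=1 d=5 new=(13,2) → add node 5 parent=1 cost=11
6. q=(12,30) nearest=3 d=11 new=(12,25) → blocked by [10,19]×[19,26], reject
7. q=(28,38) nearest=3 d=20 new=(14,25) → blocked by [10,19]×[19,26], reject
8. q=(1,31) nearest=3 d=12 new=(2,25) → add node 6 parent=3 cost=24
9. q=(27,16) nearest=4 d=9 new=(26,13) → blocked by [20,31]×[10,17], reject
10. q=(38,5) nearest=4 d=18 new=(26,5) → add node 7 parent=4 cost=24
11. q=(42,12) nearest=7 d=16 new=(32,11) → blocked by [20,31]×[10,17], reject
12. q=(12,9) nearest=1 d=4 new=(12,9) → add node 8 parent=1 cost=10
13. q=(34,12) nearest=7 d=8 new=(32,11) → blocked by [20,31]×[10,17], reject

Path: 0 1 5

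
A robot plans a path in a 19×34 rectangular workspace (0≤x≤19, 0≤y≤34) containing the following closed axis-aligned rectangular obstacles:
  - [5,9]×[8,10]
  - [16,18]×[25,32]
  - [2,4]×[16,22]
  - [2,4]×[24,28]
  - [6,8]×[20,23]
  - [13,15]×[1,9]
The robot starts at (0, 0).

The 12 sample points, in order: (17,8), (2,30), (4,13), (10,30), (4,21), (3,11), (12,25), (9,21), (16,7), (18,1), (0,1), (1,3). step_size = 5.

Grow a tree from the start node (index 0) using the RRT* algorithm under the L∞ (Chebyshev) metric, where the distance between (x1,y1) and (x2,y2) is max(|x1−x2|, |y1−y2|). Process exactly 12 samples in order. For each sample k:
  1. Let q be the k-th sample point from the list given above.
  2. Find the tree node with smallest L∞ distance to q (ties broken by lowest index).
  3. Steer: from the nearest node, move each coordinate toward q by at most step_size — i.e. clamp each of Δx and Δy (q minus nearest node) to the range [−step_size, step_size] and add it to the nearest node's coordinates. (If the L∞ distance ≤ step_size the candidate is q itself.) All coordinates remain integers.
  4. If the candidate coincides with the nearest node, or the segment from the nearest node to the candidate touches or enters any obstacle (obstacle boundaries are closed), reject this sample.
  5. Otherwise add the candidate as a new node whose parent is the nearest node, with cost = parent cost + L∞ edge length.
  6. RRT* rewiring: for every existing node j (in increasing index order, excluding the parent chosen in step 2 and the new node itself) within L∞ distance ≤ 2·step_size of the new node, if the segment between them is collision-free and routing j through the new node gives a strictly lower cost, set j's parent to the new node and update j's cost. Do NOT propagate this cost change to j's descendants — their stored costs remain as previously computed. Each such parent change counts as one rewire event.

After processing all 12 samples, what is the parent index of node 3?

Parent of node 3: 2

1. q=(17,8) nearest=0 d=17 new=(5,5) → add node 1 parent=0 cost=5
2. q=(2,30) nearest=1 d=25 new=(2,10) → add node 2 parent=1 cost=10
3. q=(4,13) nearest=2 d=3 new=(4,13) → add node 3 parent=2 cost=13
4. q=(10,30) nearest=3 d=17 new=(9,18) → add node 4 parent=3 cost=18
5. q=(4,21) nearest=4 d=5 new=(4,21) → blocked by [2,4]×[16,22], reject
6. q=(3,11) nearest=2 d=1 new=(3,11) → add node 5 parent=2 cost=11
7. q=(12,25) nearest=4 d=7 new=(12,23) → add node 6 parent=4 cost=23
8. q=(9,21) nearest=4 d=3 new=(9,21) → add node 7 parent=4 cost=21
9. q=(16,7) nearest=1 d=11 new=(10,7) → add node 8 parent=1 cost=10
10. q=(18,1) nearest=8 d=8 new=(15,2) → blocked by [13,15]×[1,9], reject
11. q=(0,1) nearest=0 d=1 new=(0,1) → add node 9 parent=0 cost=1
12. q=(1,3) nearest=9 d=2 new=(1,3) → add node 10 parent=9 cost=3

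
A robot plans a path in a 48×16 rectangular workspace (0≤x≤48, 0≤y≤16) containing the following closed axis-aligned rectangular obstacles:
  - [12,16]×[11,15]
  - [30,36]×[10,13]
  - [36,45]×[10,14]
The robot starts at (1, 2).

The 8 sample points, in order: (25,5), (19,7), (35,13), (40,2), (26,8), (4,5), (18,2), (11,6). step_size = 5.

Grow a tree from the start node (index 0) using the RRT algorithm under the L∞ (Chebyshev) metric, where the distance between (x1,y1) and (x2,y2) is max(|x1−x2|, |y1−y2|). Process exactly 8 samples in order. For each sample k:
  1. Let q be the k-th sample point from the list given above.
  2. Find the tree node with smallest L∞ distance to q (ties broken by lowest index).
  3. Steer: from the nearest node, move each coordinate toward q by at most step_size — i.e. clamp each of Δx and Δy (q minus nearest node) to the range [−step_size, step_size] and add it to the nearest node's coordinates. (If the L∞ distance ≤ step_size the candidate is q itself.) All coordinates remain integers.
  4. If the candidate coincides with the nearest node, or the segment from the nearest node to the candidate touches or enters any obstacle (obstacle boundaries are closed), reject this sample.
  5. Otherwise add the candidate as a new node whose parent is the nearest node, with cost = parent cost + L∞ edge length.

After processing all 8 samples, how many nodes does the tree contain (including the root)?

1. q=(25,5) nearest=0 d=24 new=(6,5) → add node 1 parent=0 cost=5
2. q=(19,7) nearest=1 d=13 new=(11,7) → add node 2 parent=1 cost=10
3. q=(35,13) nearest=2 d=24 new=(16,12) → blocked by [12,16]×[11,15], reject
4. q=(40,2) nearest=2 d=29 new=(16,2) → add node 3 parent=2 cost=15
5. q=(26,8) nearest=3 d=10 new=(21,7) → add node 4 parent=3 cost=20
6. q=(4,5) nearest=1 d=2 new=(4,5) → add node 5 parent=1 cost=7
7. q=(18,2) nearest=3 d=2 new=(18,2) → add node 6 parent=3 cost=17
8. q=(11,6) nearest=2 d=1 new=(11,6) → add node 7 parent=2 cost=11

Node count: 8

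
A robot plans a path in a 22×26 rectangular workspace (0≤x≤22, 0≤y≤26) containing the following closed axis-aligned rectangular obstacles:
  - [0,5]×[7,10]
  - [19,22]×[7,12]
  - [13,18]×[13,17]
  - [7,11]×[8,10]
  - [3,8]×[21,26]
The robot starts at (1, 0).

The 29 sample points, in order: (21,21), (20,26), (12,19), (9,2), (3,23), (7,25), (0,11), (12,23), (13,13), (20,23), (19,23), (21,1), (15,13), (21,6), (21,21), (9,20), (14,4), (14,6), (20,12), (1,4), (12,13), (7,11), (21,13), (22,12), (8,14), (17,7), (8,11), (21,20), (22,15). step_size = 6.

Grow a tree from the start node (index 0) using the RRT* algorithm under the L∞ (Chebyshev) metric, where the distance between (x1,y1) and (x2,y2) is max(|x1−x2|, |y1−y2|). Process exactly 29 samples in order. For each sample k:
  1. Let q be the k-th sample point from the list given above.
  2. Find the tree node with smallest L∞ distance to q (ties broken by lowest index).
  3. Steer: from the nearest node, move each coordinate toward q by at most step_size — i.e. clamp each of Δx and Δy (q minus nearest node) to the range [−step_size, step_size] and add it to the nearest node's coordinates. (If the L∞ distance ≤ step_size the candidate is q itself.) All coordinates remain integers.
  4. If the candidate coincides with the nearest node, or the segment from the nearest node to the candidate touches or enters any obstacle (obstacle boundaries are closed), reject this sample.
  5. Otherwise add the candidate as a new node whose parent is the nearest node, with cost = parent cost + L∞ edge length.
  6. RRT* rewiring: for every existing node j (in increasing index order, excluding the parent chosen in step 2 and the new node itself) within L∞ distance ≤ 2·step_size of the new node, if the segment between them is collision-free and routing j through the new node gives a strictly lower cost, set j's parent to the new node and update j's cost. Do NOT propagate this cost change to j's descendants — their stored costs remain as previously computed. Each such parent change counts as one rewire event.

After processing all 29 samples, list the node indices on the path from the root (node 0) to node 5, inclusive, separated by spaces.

Path: 0 1 2 3 5

1. q=(21,21) nearest=0 d=21 new=(7,6) → add node 1 parent=0 cost=6
2. q=(20,26) nearest=1 d=20 new=(13,12) → blocked by [7,11]×[8,10], reject
3. q=(12,19) nearest=1 d=13 new=(12,12) → blocked by [7,11]×[8,10], reject
4. q=(9,2) nearest=1 d=4 new=(9,2) → add node 2 parent=1 cost=10
5. q=(3,23) nearest=1 d=17 new=(3,12) → blocked by [0,5]×[7,10], reject
6. q=(7,25) nearest=1 d=19 new=(7,12) → blocked by [7,11]×[8,10], reject
7. q=(0,11) nearest=1 d=7 new=(1,11) → blocked by [0,5]×[7,10], reject
8. q=(12,23) nearest=1 d=17 new=(12,12) → blocked by [7,11]×[8,10], reject
9. q=(13,13) nearest=1 d=7 new=(13,12) → blocked by [7,11]×[8,10], reject
10. q=(20,23) nearest=1 d=17 new=(13,12) → blocked by [7,11]×[8,10], reject
11. q=(19,23) nearest=1 d=17 new=(13,12) → blocked by [7,11]×[8,10], reject
12. q=(21,1) nearest=2 d=12 new=(15,1) → add node 3 parent=2 cost=16
13. q=(15,13) nearest=1 d=8 new=(13,12) → blocked by [7,11]×[8,10], reject
14. q=(21,6) nearest=3 d=6 new=(21,6) → add node 4 parent=3 cost=22
15. q=(21,21) nearest=1 d=15 new=(13,12) → blocked by [7,11]×[8,10], reject
16. q=(9,20) nearest=1 d=14 new=(9,12) → blocked by [7,11]×[8,10], reject
17. q=(14,4) nearest=3 d=3 new=(14,4) → add node 5 parent=3 cost=19
18. q=(14,6) nearest=5 d=2 new=(14,6) → add node 6 parent=5 cost=21
19. q=(20,12) nearest=4 d=6 new=(20,12) → blocked by [19,22]×[7,12], reject
20. q=(1,4) nearest=0 d=4 new=(1,4) → add node 7 parent=0 cost=4
21. q=(12,13) nearest=1 d=7 new=(12,12) → blocked by [7,11]×[8,10], reject
22. q=(7,11) nearest=1 d=5 new=(7,11) → blocked by [7,11]×[8,10], reject
23. q=(21,13) nearest=4 d=7 new=(21,12) → blocked by [19,22]×[7,12], reject
24. q=(22,12) nearest=4 d=6 new=(22,12) → blocked by [19,22]×[7,12], reject
25. q=(8,14) nearest=1 d=8 new=(8,12) → blocked by [7,11]×[8,10], reject
26. q=(17,7) nearest=5 d=3 new=(17,7) → add node 8 parent=5 cost=22
27. q=(8,11) nearest=1 d=5 new=(8,11) → blocked by [7,11]×[8,10], reject
28. q=(21,20) nearest=8 d=13 new=(21,13) → blocked by [19,22]×[7,12], reject
29. q=(22,15) nearest=8 d=8 new=(22,13) → blocked by [19,22]×[7,12], reject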